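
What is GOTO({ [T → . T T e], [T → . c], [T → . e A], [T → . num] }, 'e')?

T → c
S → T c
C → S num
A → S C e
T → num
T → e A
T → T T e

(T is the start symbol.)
{ [A → . S C e], [S → . T c], [T → . T T e], [T → . c], [T → . e A], [T → . num], [T → e . A] }

GOTO(I, 'e') = CLOSURE({ [A → αX.β] : [A → α.Xβ] ∈ I, X = 'e' })

Items with dot before 'e', with the dot advanced:
  [T → . e A] → [T → e . A]
Closure of the advanced items:
  [T → e . A] has the dot before A: add [A → . S C e]
  [A → . S C e] has the dot before S: add [S → . T c]
  [S → . T c] has the dot before T: add [T → . c], [T → . num], [T → . e A], [T → . T T e]

GOTO = { [A → . S C e], [S → . T c], [T → . T T e], [T → . c], [T → . e A], [T → . num], [T → e . A] }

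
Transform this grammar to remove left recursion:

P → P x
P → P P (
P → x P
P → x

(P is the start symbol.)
P → x P P'
P → x P'
P' → x P'
P' → P ( P'
P' → ε

P is directly left-recursive. The standard transformation for
  A → A α₁ | ... | A α_m | β₁ | ... | β_n
is
  A  → β₁ A' | ... | β_n A'
  A' → α₁ A' | ... | α_m A' | ε

P → x P becomes P → x P P'
P → x becomes P → x P'
P → P x becomes P' → x P'
P → P P ( becomes P' → P ( P'
Add P' → ε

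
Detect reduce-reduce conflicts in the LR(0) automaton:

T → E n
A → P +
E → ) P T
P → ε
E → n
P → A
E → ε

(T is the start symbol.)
A reduce-reduce conflict occurs when an LR(0) state has two complete items [A → α .] and [B → β .] — both call for a reduction, and with no lookahead the parser cannot choose between them.

Augment with T' → T and build the canonical LR(0) collection (I0 = CLOSURE({[T' → . T]}), then GOTO on every symbol after a dot until no new states appear). It has 10 states:
  I0: { [E → . ) P T], [E → . n], [E → .], [T → . E n], [T' → . T] }  — shift, reduce
  I1: { [A → . P +], [E → ) . P T], [P → . A], [P → .] }  — reduce
  I2: { [T → E . n] }  — shift
  I3: { [T' → T .] }  — accept
  I4: { [E → n .] }  — reduce
  I5: { [T → E n .] }  — reduce
  I6: { [P → A .] }  — reduce
  I7: { [A → P . +], [E → ) P . T], [E → . ) P T], [E → . n], [E → .], [T → . E n] }  — shift, reduce
  I8: { [A → P + .] }  — reduce
  I9: { [E → ) P T .] }  — reduce

No state contains more than one complete item.

Answer: No reduce-reduce conflicts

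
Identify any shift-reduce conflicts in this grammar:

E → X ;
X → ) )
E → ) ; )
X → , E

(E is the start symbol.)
Augment with E' → E and build the canonical LR(0) collection (I0 = CLOSURE({[E' → . E]}), then GOTO on every symbol after a dot until no new states appear). It has 10 states:
  I0: { [E → . ) ; )], [E → . X ;], [E' → . E], [X → . ) )], [X → . , E] }  — shift
  I1: { [E → ) . ; )], [X → ) . )] }  — shift
  I2: { [E → . ) ; )], [E → . X ;], [X → , . E], [X → . ) )], [X → . , E] }  — shift
  I3: { [E' → E .] }  — accept
  I4: { [E → X . ;] }  — shift
  I5: { [E → X ; .] }  — reduce
  I6: { [X → , E .] }  — reduce
  I7: { [X → ) ) .] }  — reduce
  I8: { [E → ) ; . )] }  — shift
  I9: { [E → ) ; ) .] }  — reduce

No state contains both a complete item and a shift item.

Answer: No shift-reduce conflicts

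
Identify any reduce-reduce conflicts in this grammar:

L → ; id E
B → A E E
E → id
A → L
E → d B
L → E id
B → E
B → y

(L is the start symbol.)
No reduce-reduce conflicts

Augment with L' → L and build the canonical LR(0) collection (I0 = CLOSURE({[L' → . L]}), then GOTO on every symbol after a dot until no new states appear). It has 16 states:
  I0: { [E → . d B], [E → . id], [L → . ; id E], [L → . E id], [L' → . L] }  — shift
  I1: { [L → ; . id E] }  — shift
  I2: { [L → E . id] }  — shift
  I3: { [L' → L .] }  — accept
  I4: { [A → . L], [B → . A E E], [B → . E], [B → . y], [E → . d B], [E → . id], [E → d . B], [L → . ; id E], [L → . E id] }  — shift
  I5: { [E → id .] }  — reduce
  I6: { [B → A . E E], [E → . d B], [E → . id] }  — shift
  I7: { [E → d B .] }  — reduce
  I8: { [B → E .], [L → E . id] }  — shift, reduce
  I9: { [A → L .] }  — reduce
  I10: { [B → y .] }  — reduce
  I11: { [L → E id .] }  — reduce
  I12: { [B → A E . E], [E → . d B], [E → . id] }  — shift
  I13: { [B → A E E .] }  — reduce
  I14: { [E → . d B], [E → . id], [L → ; id . E] }  — shift
  I15: { [L → ; id E .] }  — reduce

No state contains more than one complete item.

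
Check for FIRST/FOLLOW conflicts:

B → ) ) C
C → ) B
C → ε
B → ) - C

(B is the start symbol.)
No FIRST/FOLLOW conflicts.

A FIRST/FOLLOW conflict occurs when a non-terminal N has a nullable alternative N → β (β ⇒* ε) and another alternative N → α with FIRST(α) ∩ FOLLOW(N) ≠ ∅: on such a lookahead the parser cannot decide between expanding α and letting N vanish via β.

Nullable non-terminals: C.

C: nullable alternative(s) C → ε; FOLLOW(C) = { $ }
  C → ) B: FIRST \ {ε} = { ')' } — disjoint from FOLLOW(C)
  C → ε: FIRST \ {ε} = { } — this is the only nullable alternative, skip

B has no nullable alternative, so no FIRST/FOLLOW check is needed there.

No FIRST/FOLLOW conflicts found.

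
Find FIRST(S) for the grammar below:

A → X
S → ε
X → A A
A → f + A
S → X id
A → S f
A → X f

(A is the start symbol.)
To compute FIRST(S), examine every production with S on the left-hand side, reading each right-hand side left to right until a non-nullable symbol is reached.

FIRST sets of the other non-terminals involved (by the same procedure, iterated to a fixed point):
  FIRST(X) = { 'f' }

From S → ε:
  - ε-production, so ε ∈ FIRST(S)
From S → X id:
  - X is a non-terminal: add FIRST(X) \ {ε} = { 'f' }
    X is not nullable, so stop

Collecting: FIRST(S) = { 'f', ε }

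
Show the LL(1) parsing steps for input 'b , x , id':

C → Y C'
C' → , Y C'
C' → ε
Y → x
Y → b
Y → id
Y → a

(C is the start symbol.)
Stack is shown with the top on the left.

Stack     Input         Action
------------------------------
C $       b , x , id $  output C → Y C'
Y C' $    b , x , id $  output Y → b
b C' $    b , x , id $  match 'b'
C' $      , x , id $    output C' → , Y C'
, Y C' $  , x , id $    match ','
Y C' $    x , id $      output Y → x
x C' $    x , id $      match 'x'
C' $      , id $        output C' → , Y C'
, Y C' $  , id $        match ','
Y C' $    id $          output Y → id
id C' $   id $          match 'id'
C' $      $             output C' → ε
$         $             accept

The string is accepted.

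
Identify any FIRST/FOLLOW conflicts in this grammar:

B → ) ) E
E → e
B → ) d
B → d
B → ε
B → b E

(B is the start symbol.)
A FIRST/FOLLOW conflict occurs when a non-terminal N has a nullable alternative N → β (β ⇒* ε) and another alternative N → α with FIRST(α) ∩ FOLLOW(N) ≠ ∅: on such a lookahead the parser cannot decide between expanding α and letting N vanish via β.

Nullable non-terminals: B.

B: nullable alternative(s) B → ε; FOLLOW(B) = { $ }
  B → ) ) E: FIRST \ {ε} = { ')' } — disjoint from FOLLOW(B)
  B → ) d: FIRST \ {ε} = { ')' } — disjoint from FOLLOW(B)
  B → d: FIRST \ {ε} = { 'd' } — disjoint from FOLLOW(B)
  B → ε: FIRST \ {ε} = { } — this is the only nullable alternative, skip
  B → b E: FIRST \ {ε} = { 'b' } — disjoint from FOLLOW(B)

E has no nullable alternative, so no FIRST/FOLLOW check is needed there.

No FIRST/FOLLOW conflicts found.

Answer: No FIRST/FOLLOW conflicts.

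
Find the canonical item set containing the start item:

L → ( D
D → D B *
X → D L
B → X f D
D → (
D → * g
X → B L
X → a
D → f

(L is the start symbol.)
First, augment the grammar with L' → L
I₀ = CLOSURE({ [L' → . L] }):
  [L' → . L] has the dot before L: add [L → . ( D]
No further items can be added.

I₀ = { [L → . ( D], [L' → . L] }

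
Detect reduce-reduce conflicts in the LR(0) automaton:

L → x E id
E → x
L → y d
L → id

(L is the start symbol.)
No reduce-reduce conflicts

A reduce-reduce conflict occurs when an LR(0) state has two complete items [A → α .] and [B → β .] — both call for a reduction, and with no lookahead the parser cannot choose between them.

Augment with L' → L and build the canonical LR(0) collection (I0 = CLOSURE({[L' → . L]}), then GOTO on every symbol after a dot until no new states appear). It has 9 states:
  I0: { [L → . id], [L → . x E id], [L → . y d], [L' → . L] }  — shift
  I1: { [L' → L .] }  — accept
  I2: { [L → id .] }  — reduce
  I3: { [E → . x], [L → x . E id] }  — shift
  I4: { [L → y . d] }  — shift
  I5: { [L → y d .] }  — reduce
  I6: { [L → x E . id] }  — shift
  I7: { [E → x .] }  — reduce
  I8: { [L → x E id .] }  — reduce

No state contains more than one complete item.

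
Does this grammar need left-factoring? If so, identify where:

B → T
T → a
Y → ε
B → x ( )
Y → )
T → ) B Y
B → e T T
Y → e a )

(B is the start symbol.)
No, left-factoring is not needed

Left-factoring is needed when two productions for the same non-terminal
share a common prefix on the right-hand side.

Productions for B:
  B → T
  B → x ( )
  B → e T T
Productions for T:
  T → a
  T → ) B Y
Productions for Y:
  Y → ε
  Y → )
  Y → e a )

No common prefixes found.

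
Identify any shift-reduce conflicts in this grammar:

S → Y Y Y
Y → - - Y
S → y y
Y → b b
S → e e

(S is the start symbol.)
No shift-reduce conflicts

A shift-reduce conflict occurs when an LR(0) state has both:
  - a complete (reduce) item [A → α .] (dot at the end), and
  - a shift item [B → β . c γ] (dot before a terminal).

Augment with S' → S and build the canonical LR(0) collection (I0 = CLOSURE({[S' → . S]}), then GOTO on every symbol after a dot until no new states appear). It has 14 states:
  I0: { [S → . Y Y Y], [S → . e e], [S → . y y], [S' → . S], [Y → . - - Y], [Y → . b b] }  — shift
  I1: { [Y → - . - Y] }  — shift
  I2: { [S' → S .] }  — accept
  I3: { [S → Y . Y Y], [Y → . - - Y], [Y → . b b] }  — shift
  I4: { [Y → b . b] }  — shift
  I5: { [S → e . e] }  — shift
  I6: { [S → y . y] }  — shift
  I7: { [S → y y .] }  — reduce
  I8: { [S → e e .] }  — reduce
  I9: { [Y → b b .] }  — reduce
  I10: { [S → Y Y . Y], [Y → . - - Y], [Y → . b b] }  — shift
  I11: { [S → Y Y Y .] }  — reduce
  I12: { [Y → - - . Y], [Y → . - - Y], [Y → . b b] }  — shift
  I13: { [Y → - - Y .] }  — reduce

No state contains both a complete item and a shift item.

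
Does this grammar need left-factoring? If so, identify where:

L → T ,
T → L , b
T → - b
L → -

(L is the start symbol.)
Left-factoring is needed when two productions for the same non-terminal
share a common prefix on the right-hand side.

Productions for L:
  L → T ,
  L → -
Productions for T:
  T → L , b
  T → - b

No common prefixes found.

Answer: No, left-factoring is not needed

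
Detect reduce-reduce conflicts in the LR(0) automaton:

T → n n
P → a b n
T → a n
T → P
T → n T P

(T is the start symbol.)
A reduce-reduce conflict occurs when an LR(0) state has two complete items [A → α .] and [B → β .] — both call for a reduction, and with no lookahead the parser cannot choose between them.

Augment with T' → T and build the canonical LR(0) collection (I0 = CLOSURE({[T' → . T]}), then GOTO on every symbol after a dot until no new states appear). It has 12 states:
  I0: { [P → . a b n], [T → . P], [T → . a n], [T → . n T P], [T → . n n], [T' → . T] }  — shift
  I1: { [T → P .] }  — reduce
  I2: { [T' → T .] }  — accept
  I3: { [P → a . b n], [T → a . n] }  — shift
  I4: { [P → . a b n], [T → . P], [T → . a n], [T → . n T P], [T → . n n], [T → n . T P], [T → n . n] }  — shift
  I5: { [P → . a b n], [T → n T . P] }  — shift
  I6: { [P → . a b n], [T → . P], [T → . a n], [T → . n T P], [T → . n n], [T → n . T P], [T → n . n], [T → n n .] }  — shift, reduce
  I7: { [T → n T P .] }  — reduce
  I8: { [P → a . b n] }  — shift
  I9: { [P → a b . n] }  — shift
  I10: { [P → a b n .] }  — reduce
  I11: { [T → a n .] }  — reduce

No state contains more than one complete item.

Answer: No reduce-reduce conflicts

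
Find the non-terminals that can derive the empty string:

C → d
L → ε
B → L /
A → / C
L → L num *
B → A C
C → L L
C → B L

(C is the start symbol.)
ε-productions: L → ε
So L is immediately nullable.
C → L L: every symbol on the right is nullable, so C is nullable too.
No further non-terminal can be added: every production for the remaining non-terminals contains a terminal or a non-nullable non-terminal.
Nullable = { 'C', 'L' }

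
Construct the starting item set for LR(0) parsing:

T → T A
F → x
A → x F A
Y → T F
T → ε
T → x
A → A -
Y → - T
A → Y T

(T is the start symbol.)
{ [T → . T A], [T → . x], [T → .], [T' → . T] }

First, augment the grammar with T' → T
I₀ = CLOSURE({ [T' → . T] }):
  [T' → . T] has the dot before T: add [T → . T A], [T → .], [T → . x]
No further items can be added.

I₀ = { [T → . T A], [T → . x], [T → .], [T' → . T] }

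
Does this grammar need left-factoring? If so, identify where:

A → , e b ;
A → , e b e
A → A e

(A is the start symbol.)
Left-factoring is needed when two productions for the same non-terminal
share a common prefix on the right-hand side.

Productions for A:
  A → , e b ;
  A → , e b e
  A → A e

Found common prefix ', e b' in productions for A

Answer: Yes, A has productions with common prefix ', e b'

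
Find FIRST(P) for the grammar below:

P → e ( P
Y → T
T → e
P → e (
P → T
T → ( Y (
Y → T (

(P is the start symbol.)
FIRST sets of the other non-terminals involved (by the same procedure, iterated to a fixed point):
  FIRST(T) = { '(', 'e' }

From P → e ( P:
  - e is a terminal: add 'e' and stop
From P → e (:
  - e is a terminal: add 'e' and stop
From P → T:
  - T is a non-terminal: add FIRST(T) \ {ε} = { '(', 'e' }
    T is not nullable, so stop

Collecting: FIRST(P) = { '(', 'e' }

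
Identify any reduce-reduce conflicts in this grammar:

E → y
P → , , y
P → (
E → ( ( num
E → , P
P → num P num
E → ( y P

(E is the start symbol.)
No reduce-reduce conflicts

A reduce-reduce conflict occurs when an LR(0) state has two complete items [A → α .] and [B → β .] — both call for a reduction, and with no lookahead the parser cannot choose between them.

Augment with E' → E and build the canonical LR(0) collection (I0 = CLOSURE({[E' → . E]}), then GOTO on every symbol after a dot until no new states appear). It has 17 states:
  I0: { [E → . ( ( num], [E → . ( y P], [E → . , P], [E → . y], [E' → . E] }  — shift
  I1: { [E → ( . ( num], [E → ( . y P] }  — shift
  I2: { [E → , . P], [P → . (], [P → . , , y], [P → . num P num] }  — shift
  I3: { [E' → E .] }  — accept
  I4: { [E → y .] }  — reduce
  I5: { [P → ( .] }  — reduce
  I6: { [P → , . , y] }  — shift
  I7: { [E → , P .] }  — reduce
  I8: { [P → . (], [P → . , , y], [P → . num P num], [P → num . P num] }  — shift
  I9: { [P → num P . num] }  — shift
  I10: { [P → num P num .] }  — reduce
  I11: { [P → , , . y] }  — shift
  I12: { [P → , , y .] }  — reduce
  I13: { [E → ( ( . num] }  — shift
  I14: { [E → ( y . P], [P → . (], [P → . , , y], [P → . num P num] }  — shift
  I15: { [E → ( y P .] }  — reduce
  I16: { [E → ( ( num .] }  — reduce

No state contains more than one complete item.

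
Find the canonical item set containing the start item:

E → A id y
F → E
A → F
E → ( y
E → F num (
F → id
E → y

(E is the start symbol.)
First, augment the grammar with E' → E
I₀ = CLOSURE({ [E' → . E] }):
  [E' → . E] has the dot before E: add [E → . A id y], [E → . ( y], [E → . F num (], [E → . y]
  [E → . A id y] has the dot before A: add [A → . F]
  [E → . F num (] has the dot before F: add [F → . E], [F → . id]
No further items can be added.

I₀ = { [A → . F], [E → . ( y], [E → . A id y], [E → . F num (], [E → . y], [E' → . E], [F → . E], [F → . id] }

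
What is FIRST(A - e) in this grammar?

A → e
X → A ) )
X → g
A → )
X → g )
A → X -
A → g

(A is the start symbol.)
{ ')', 'e', 'g' }

FIRST sets of the non-terminals involved (from the grammar, by fixed-point iteration):
  FIRST(A) = { ')', 'e', 'g' }

To compute FIRST(A - e), process the symbols left to right:
Symbol A is a non-terminal. Add FIRST(A) \ {ε} = { ')', 'e', 'g' }
A is not nullable (ε ∉ FIRST(A)), so stop here.
FIRST(A - e) = { ')', 'e', 'g' }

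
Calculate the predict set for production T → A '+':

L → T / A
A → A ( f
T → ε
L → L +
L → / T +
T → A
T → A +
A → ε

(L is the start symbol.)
{ '(', '+' }

PREDICT(T → A '+') = (FIRST(RHS) \ {ε}) ∪ (FOLLOW(T) if ε ∈ FIRST(RHS), i.e. RHS ⇒* ε)
FIRST(A) = { '(', ε }
FIRST(A '+') = { '(', '+' }
ε ∉ FIRST(A '+'), so FOLLOW(T) is not added.
PREDICT(T → A '+') = { '(', '+' }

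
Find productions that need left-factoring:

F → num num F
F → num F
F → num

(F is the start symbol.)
Left-factoring is needed when two productions for the same non-terminal
share a common prefix on the right-hand side.

Productions for F:
  F → num num F
  F → num F
  F → num

Found common prefix 'num' in productions for F

Answer: Yes, F has productions with common prefix 'num'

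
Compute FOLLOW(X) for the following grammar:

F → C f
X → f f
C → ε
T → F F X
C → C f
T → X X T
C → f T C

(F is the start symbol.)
In T → F F X: X is at the end, add FOLLOW(T)
In T → X X T: X is followed by X T, add FIRST(X T) \ {ε} = { 'f' }
In T → X X T: X is followed by T, add FIRST(T) \ {ε} = { 'f' }

The FOLLOW sets referred to above (computed the same way, to a fixed point):
  FOLLOW(T) = { 'f' }

Taking the union: FOLLOW(X) = { 'f' }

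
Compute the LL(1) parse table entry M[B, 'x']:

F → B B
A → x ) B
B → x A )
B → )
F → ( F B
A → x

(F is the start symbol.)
B → x A )

To find M[B, 'x'], we find productions for B where 'x' is in the predict set (PREDICT(N → α) = (FIRST(α) \ {ε}) ∪ (FOLLOW(N) if α ⇒* ε)).

B → x A ): PREDICT = { 'x' }
  'x' is in predict set, so this production goes in M[B, 'x']
B → ): PREDICT = { ')' }

M[B, 'x'] = B → x A )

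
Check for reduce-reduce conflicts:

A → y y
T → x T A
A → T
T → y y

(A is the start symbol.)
Augment with A' → A and build the canonical LR(0) collection (I0 = CLOSURE({[A' → . A]}), then GOTO on every symbol after a dot until no new states appear). It has 10 states:
  I0: { [A → . T], [A → . y y], [A' → . A], [T → . x T A], [T → . y y] }  — shift
  I1: { [A' → A .] }  — accept
  I2: { [A → T .] }  — reduce
  I3: { [T → . x T A], [T → . y y], [T → x . T A] }  — shift
  I4: { [A → y . y], [T → y . y] }  — shift
  I5: { [A → y y .], [T → y y .] }  — 2 reduces
  I6: { [A → . T], [A → . y y], [T → . x T A], [T → . y y], [T → x T . A] }  — shift
  I7: { [T → y . y] }  — shift
  I8: { [T → y y .] }  — reduce
  I9: { [T → x T A .] }  — reduce

I5 contains complete items [A → y y .], [T → y y .] — reduce-reduce conflict.

Answer: Yes — I5: [A → y y .] vs [T → y y .]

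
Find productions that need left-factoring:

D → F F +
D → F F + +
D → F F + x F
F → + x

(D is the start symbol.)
Left-factoring is needed when two productions for the same non-terminal
share a common prefix on the right-hand side.

Productions for D:
  D → F F +
  D → F F + +
  D → F F + x F

Found common prefix 'F F +' in productions for D

Answer: Yes, D has productions with common prefix 'F F +'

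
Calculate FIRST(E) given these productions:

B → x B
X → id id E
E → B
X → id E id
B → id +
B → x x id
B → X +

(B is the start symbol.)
FIRST sets of the other non-terminals involved (by the same procedure, iterated to a fixed point):
  FIRST(B) = { 'id', 'x' }

From E → B:
  - B is a non-terminal: add FIRST(B) \ {ε} = { 'id', 'x' }
    B is not nullable, so stop

Collecting: FIRST(E) = { 'id', 'x' }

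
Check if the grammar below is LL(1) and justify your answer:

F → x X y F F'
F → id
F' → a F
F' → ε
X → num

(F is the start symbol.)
A grammar is LL(1) if for each non-terminal N with multiple productions, the predict sets of those productions are pairwise disjoint, where PREDICT(N → α) = (FIRST(α) \ {ε}) ∪ (FOLLOW(N) if α ⇒* ε).

Relevant sets:
  FOLLOW(F') = { $, 'a' }

For F:
  PREDICT(F → x X y F F') = { 'x' }
  PREDICT(F → id) = { 'id' }
For F':
  PREDICT(F' → a F) = { 'a' }
  PREDICT(F' → ε) = { $, 'a' }
X has a single production, so nothing to check there.

Conflict found: Predict set conflict for F': { 'a' }
The grammar is NOT LL(1).

Answer: No. Predict set conflict for F': { 'a' }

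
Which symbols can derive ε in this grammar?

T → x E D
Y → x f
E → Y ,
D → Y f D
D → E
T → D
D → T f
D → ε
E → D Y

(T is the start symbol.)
A non-terminal is nullable if it can derive ε (the empty string): either it has an ε-production, or it has a production whose right-hand side consists entirely of nullable non-terminals.

ε-productions: D → ε
So D is immediately nullable.
T → D: every symbol on the right is nullable, so T is nullable too.
No further non-terminal can be added: every production for the remaining non-terminals contains a terminal or a non-nullable non-terminal.
Nullable = { 'D', 'T' }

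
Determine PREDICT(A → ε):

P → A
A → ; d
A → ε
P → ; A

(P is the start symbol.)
PREDICT(A → ε) = (FIRST(RHS) \ {ε}) ∪ (FOLLOW(A) if ε ∈ FIRST(RHS), i.e. RHS ⇒* ε)
The right-hand side is ε (FIRST(ε) = { ε }), so the predict set is FOLLOW(A) = { $ }
PREDICT(A → ε) = { $ }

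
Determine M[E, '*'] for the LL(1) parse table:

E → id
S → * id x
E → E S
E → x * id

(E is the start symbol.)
To find M[E, '*'], we find productions for E where '*' is in the predict set (PREDICT(N → α) = (FIRST(α) \ {ε}) ∪ (FOLLOW(N) if α ⇒* ε)).

Relevant sets:
  FIRST(E) = { 'id', 'x' }

E → id: PREDICT = { 'id' }
E → E S: PREDICT = { 'id', 'x' }
E → x * id: PREDICT = { 'x' }

M[E, '*'] is empty (no production applies)

Answer: Empty (error entry)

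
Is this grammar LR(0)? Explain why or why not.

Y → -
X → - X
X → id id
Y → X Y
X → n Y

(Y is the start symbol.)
No. Shift-reduce conflict between [Y → - .] and [X → . - X]

A grammar is LR(0) if no state in the canonical LR(0) collection has:
  - both a shift item (dot before a terminal) and a complete item (shift-reduce conflict), or
  - two or more complete items (reduce-reduce conflict; the accept item [Y' → Y .] counts as a complete item here).

Augment with Y' → Y and build the canonical LR(0) collection (I0 = CLOSURE({[Y' → . Y]}), then GOTO on every symbol after a dot until no new states appear). It has 11 states:
  I0: { [X → . - X], [X → . id id], [X → . n Y], [Y → . -], [Y → . X Y], [Y' → . Y] }  — shift
  I1: { [X → - . X], [X → . - X], [X → . id id], [X → . n Y], [Y → - .] }  — shift, reduce
  I2: { [X → . - X], [X → . id id], [X → . n Y], [Y → . -], [Y → . X Y], [Y → X . Y] }  — shift
  I3: { [Y' → Y .] }  — accept
  I4: { [X → id . id] }  — shift
  I5: { [X → . - X], [X → . id id], [X → . n Y], [X → n . Y], [Y → . -], [Y → . X Y] }  — shift
  I6: { [X → n Y .] }  — reduce
  I7: { [X → id id .] }  — reduce
  I8: { [Y → X Y .] }  — reduce
  I9: { [X → - . X], [X → . - X], [X → . id id], [X → . n Y] }  — shift
  I10: { [X → - X .] }  — reduce

Conflict in state I1:
  Shift-reduce conflict between [Y → - .] and [X → . - X]
So the grammar is NOT LR(0).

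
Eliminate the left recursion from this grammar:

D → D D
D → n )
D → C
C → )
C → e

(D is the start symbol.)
D is directly left-recursive. The standard transformation for
  A → A α₁ | ... | A α_m | β₁ | ... | β_n
is
  A  → β₁ A' | ... | β_n A'
  A' → α₁ A' | ... | α_m A' | ε

D → n ) becomes D → n ) D'
D → C becomes D → C D'
D → D D becomes D' → D D'
Add D' → ε

Productions for other non-terminals are unchanged:
  C → )
  C → e

Resulting grammar:
D → n ) D'
D → C D'
D' → D D'
D' → ε
C → )
C → e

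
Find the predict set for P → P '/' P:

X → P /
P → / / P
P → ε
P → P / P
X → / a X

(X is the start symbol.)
PREDICT(P → P '/' P) = (FIRST(RHS) \ {ε}) ∪ (FOLLOW(P) if ε ∈ FIRST(RHS), i.e. RHS ⇒* ε)
FIRST(P) = { '/', ε }
FIRST(P '/' P) = { '/' }
ε ∉ FIRST(P '/' P), so FOLLOW(P) is not added.
PREDICT(P → P '/' P) = { '/' }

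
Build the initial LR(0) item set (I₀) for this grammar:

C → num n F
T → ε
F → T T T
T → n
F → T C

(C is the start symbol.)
{ [C → . num n F], [C' → . C] }

First, augment the grammar with C' → C
I₀ = CLOSURE({ [C' → . C] }):
  [C' → . C] has the dot before C: add [C → . num n F]
No further items can be added.

I₀ = { [C → . num n F], [C' → . C] }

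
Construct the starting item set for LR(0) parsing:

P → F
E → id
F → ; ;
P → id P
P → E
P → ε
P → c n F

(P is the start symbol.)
First, augment the grammar with P' → P
I₀ = CLOSURE({ [P' → . P] }):
  [P' → . P] has the dot before P: add [P → . F], [P → . id P], [P → . E], [P → .], [P → . c n F]
  [P → . F] has the dot before F: add [F → . ; ;]
  [P → . E] has the dot before E: add [E → . id]
No further items can be added.

I₀ = { [E → . id], [F → . ; ;], [P → . E], [P → . F], [P → . c n F], [P → . id P], [P → .], [P' → . P] }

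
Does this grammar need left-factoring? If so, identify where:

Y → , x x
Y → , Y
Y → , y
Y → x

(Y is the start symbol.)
Left-factoring is needed when two productions for the same non-terminal
share a common prefix on the right-hand side.

Productions for Y:
  Y → , x x
  Y → , Y
  Y → , y
  Y → x

Found common prefix ',' in productions for Y

Answer: Yes, Y has productions with common prefix ','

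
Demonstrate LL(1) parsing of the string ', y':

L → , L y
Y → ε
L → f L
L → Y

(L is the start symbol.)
Stack is shown with the top on the left.

Stack    Input  Action
----------------------
L $      , y $  output L → , L y
, L y $  , y $  match ','
L y $    y $    output L → Y
Y y $    y $    output Y → ε
y $      y $    match 'y'
$        $      accept

The string is accepted.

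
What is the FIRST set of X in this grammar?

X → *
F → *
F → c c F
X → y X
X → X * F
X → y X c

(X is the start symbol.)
{ '*', 'y' }

From X → *:
  - '*' is a terminal: add '*' and stop
From X → y X:
  - y is a terminal: add 'y' and stop
From X → X * F:
  - X is the symbol being defined: contributes nothing new
    X is not nullable, so stop
From X → y X c:
  - y is a terminal: add 'y' and stop

Collecting: FIRST(X) = { '*', 'y' }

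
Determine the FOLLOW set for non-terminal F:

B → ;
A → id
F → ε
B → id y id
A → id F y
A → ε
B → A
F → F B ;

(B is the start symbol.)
To compute FOLLOW(F), find every occurrence of F on a right-hand side N → α F β: add FIRST(β) \ {ε}, and if β is empty or nullable also add FOLLOW(N). Iterate to a fixed point.

In A → id F y: F is followed by y, add FIRST(y) \ {ε} = { 'y' }
In F → F B ;: F is followed by B ';', add FIRST(B ';') \ {ε} = { ';', 'id' }

Taking the union: FOLLOW(F) = { ';', 'id', 'y' }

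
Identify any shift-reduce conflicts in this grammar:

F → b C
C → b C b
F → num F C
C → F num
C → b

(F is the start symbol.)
Augment with F' → F and build the canonical LR(0) collection (I0 = CLOSURE({[F' → . F]}), then GOTO on every symbol after a dot until no new states appear). It has 12 states:
  I0: { [F → . b C], [F → . num F C], [F' → . F] }  — shift
  I1: { [F' → F .] }  — accept
  I2: { [C → . F num], [C → . b C b], [C → . b], [F → . b C], [F → . num F C], [F → b . C] }  — shift
  I3: { [F → . b C], [F → . num F C], [F → num . F C] }  — shift
  I4: { [C → . F num], [C → . b C b], [C → . b], [F → . b C], [F → . num F C], [F → num F . C] }  — shift
  I5: { [F → num F C .] }  — reduce
  I6: { [C → F . num] }  — shift
  I7: { [C → . F num], [C → . b C b], [C → . b], [C → b . C b], [C → b .], [F → . b C], [F → . num F C], [F → b . C] }  — shift, reduce
  I8: { [C → b C . b], [F → b C .] }  — shift, reduce
  I9: { [C → b C b .] }  — reduce
  I10: { [C → F num .] }  — reduce
  I11: { [F → b C .] }  — reduce

I7 contains reduce item [C → b .] and shift items [C → . b], [C → . b C b], [F → . b C], [F → . num F C] — shift-reduce conflict.
I8 contains reduce item [F → b C .] and shift item [C → b C . b] — shift-reduce conflict.

Answer: Yes — I7: [C → b .] vs [C → . b]; I8: [F → b C .] vs [C → b C . b]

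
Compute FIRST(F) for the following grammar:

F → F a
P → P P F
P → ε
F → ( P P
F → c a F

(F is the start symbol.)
From F → F a:
  - F is the symbol being defined: contributes nothing new
    F is not nullable, so stop
From F → ( P P:
  - '(' is a terminal: add '(' and stop
From F → c a F:
  - c is a terminal: add 'c' and stop

Collecting: FIRST(F) = { '(', 'c' }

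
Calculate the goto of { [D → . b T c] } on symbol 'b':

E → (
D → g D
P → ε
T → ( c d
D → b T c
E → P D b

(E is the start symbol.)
{ [D → b . T c], [T → . ( c d] }

GOTO(I, 'b') = CLOSURE({ [A → αX.β] : [A → α.Xβ] ∈ I, X = 'b' })

Items with dot before 'b', with the dot advanced:
  [D → . b T c] → [D → b . T c]
Closure of the advanced items:
  [D → b . T c] has the dot before T: add [T → . ( c d]

GOTO = { [D → b . T c], [T → . ( c d] }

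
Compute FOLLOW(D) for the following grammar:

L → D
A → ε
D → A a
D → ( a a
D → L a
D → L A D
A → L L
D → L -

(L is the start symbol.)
To compute FOLLOW(D), find every occurrence of D on a right-hand side N → α D β: add FIRST(β) \ {ε}, and if β is empty or nullable also add FOLLOW(N). Iterate to a fixed point.

In L → D: D is at the end, add FOLLOW(L)
In D → L A D: D is at the end; this adds FOLLOW(D) to itself — nothing new

The FOLLOW sets referred to above (computed the same way, to a fixed point):
  FOLLOW(L) = { $, '(', '-', 'a' }

Taking the union: FOLLOW(D) = { $, '(', '-', 'a' }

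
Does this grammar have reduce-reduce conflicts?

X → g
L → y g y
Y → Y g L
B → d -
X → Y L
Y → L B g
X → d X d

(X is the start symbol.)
No reduce-reduce conflicts

Augment with X' → X and build the canonical LR(0) collection (I0 = CLOSURE({[X' → . X]}), then GOTO on every symbol after a dot until no new states appear). It has 18 states:
  I0: { [L → . y g y], [X → . Y L], [X → . d X d], [X → . g], [X' → . X], [Y → . L B g], [Y → . Y g L] }  — shift
  I1: { [B → . d -], [Y → L . B g] }  — shift
  I2: { [X' → X .] }  — accept
  I3: { [L → . y g y], [X → Y . L], [Y → Y . g L] }  — shift
  I4: { [L → . y g y], [X → . Y L], [X → . d X d], [X → . g], [X → d . X d], [Y → . L B g], [Y → . Y g L] }  — shift
  I5: { [X → g .] }  — reduce
  I6: { [L → y . g y] }  — shift
  I7: { [L → y g . y] }  — shift
  I8: { [L → y g y .] }  — reduce
  I9: { [X → d X . d] }  — shift
  I10: { [X → d X d .] }  — reduce
  I11: { [X → Y L .] }  — reduce
  I12: { [L → . y g y], [Y → Y g . L] }  — shift
  I13: { [Y → Y g L .] }  — reduce
  I14: { [Y → L B . g] }  — shift
  I15: { [B → d . -] }  — shift
  I16: { [B → d - .] }  — reduce
  I17: { [Y → L B g .] }  — reduce

No state contains more than one complete item.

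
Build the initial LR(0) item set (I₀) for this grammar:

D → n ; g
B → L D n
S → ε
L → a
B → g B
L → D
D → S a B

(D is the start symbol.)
{ [D → . S a B], [D → . n ; g], [D' → . D], [S → .] }

First, augment the grammar with D' → D
I₀ = CLOSURE({ [D' → . D] }):
  [D' → . D] has the dot before D: add [D → . n ; g], [D → . S a B]
  [D → . S a B] has the dot before S: add [S → .]
No further items can be added.

I₀ = { [D → . S a B], [D → . n ; g], [D' → . D], [S → .] }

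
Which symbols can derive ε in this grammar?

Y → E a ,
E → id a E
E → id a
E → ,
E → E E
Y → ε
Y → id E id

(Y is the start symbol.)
A non-terminal is nullable if it can derive ε (the empty string): either it has an ε-production, or it has a production whose right-hand side consists entirely of nullable non-terminals.

ε-productions: Y → ε
So Y is immediately nullable.
No further non-terminal can be added: every production for the remaining non-terminals contains a terminal or a non-nullable non-terminal.
Nullable = { 'Y' }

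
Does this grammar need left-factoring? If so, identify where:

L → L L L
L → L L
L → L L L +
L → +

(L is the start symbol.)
Yes, L has productions with common prefix 'L L'

Left-factoring is needed when two productions for the same non-terminal
share a common prefix on the right-hand side.

Productions for L:
  L → L L L
  L → L L
  L → L L L +
  L → +

Found common prefix 'L L' in productions for L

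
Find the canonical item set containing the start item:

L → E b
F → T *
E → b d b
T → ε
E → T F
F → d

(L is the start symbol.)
{ [E → . T F], [E → . b d b], [L → . E b], [L' → . L], [T → .] }

First, augment the grammar with L' → L
I₀ = CLOSURE({ [L' → . L] }):
  [L' → . L] has the dot before L: add [L → . E b]
  [L → . E b] has the dot before E: add [E → . b d b], [E → . T F]
  [E → . T F] has the dot before T: add [T → .]
No further items can be added.

I₀ = { [E → . T F], [E → . b d b], [L → . E b], [L' → . L], [T → .] }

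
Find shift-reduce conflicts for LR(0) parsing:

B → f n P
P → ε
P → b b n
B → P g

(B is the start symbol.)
Augment with B' → B and build the canonical LR(0) collection (I0 = CLOSURE({[B' → . B]}), then GOTO on every symbol after a dot until no new states appear). It has 10 states:
  I0: { [B → . P g], [B → . f n P], [B' → . B], [P → . b b n], [P → .] }  — shift, reduce
  I1: { [B' → B .] }  — accept
  I2: { [B → P . g] }  — shift
  I3: { [P → b . b n] }  — shift
  I4: { [B → f . n P] }  — shift
  I5: { [B → f n . P], [P → . b b n], [P → .] }  — shift, reduce
  I6: { [B → f n P .] }  — reduce
  I7: { [P → b b . n] }  — shift
  I8: { [P → b b n .] }  — reduce
  I9: { [B → P g .] }  — reduce

I0 contains reduce item [P → .] and shift items [B → . f n P], [P → . b b n] — shift-reduce conflict.
I5 contains reduce item [P → .] and shift item [P → . b b n] — shift-reduce conflict.

Answer: Yes — I0: [P → .] vs [B → . f n P]; I5: [P → .] vs [P → . b b n]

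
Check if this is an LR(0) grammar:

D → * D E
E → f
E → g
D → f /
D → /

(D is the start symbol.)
A grammar is LR(0) if no state in the canonical LR(0) collection has:
  - both a shift item (dot before a terminal) and a complete item (shift-reduce conflict), or
  - two or more complete items (reduce-reduce conflict; the accept item [D' → D .] counts as a complete item here).

Augment with D' → D and build the canonical LR(0) collection (I0 = CLOSURE({[D' → . D]}), then GOTO on every symbol after a dot until no new states appear). It has 10 states:
  I0: { [D → . * D E], [D → . /], [D → . f /], [D' → . D] }  — shift
  I1: { [D → * . D E], [D → . * D E], [D → . /], [D → . f /] }  — shift
  I2: { [D → / .] }  — reduce
  I3: { [D' → D .] }  — accept
  I4: { [D → f . /] }  — shift
  I5: { [D → f / .] }  — reduce
  I6: { [D → * D . E], [E → . f], [E → . g] }  — shift
  I7: { [D → * D E .] }  — reduce
  I8: { [E → f .] }  — reduce
  I9: { [E → g .] }  — reduce

Every state is either a pure shift/goto state or contains exactly one complete item and nothing to shift — no conflicts. The grammar is LR(0).

Answer: Yes, the grammar is LR(0)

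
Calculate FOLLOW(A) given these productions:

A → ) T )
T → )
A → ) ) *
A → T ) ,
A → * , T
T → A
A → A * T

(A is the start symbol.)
{ $, ')', '*' }

A is the start symbol, so $ ∈ FOLLOW(A).
In T → A: A is at the end, add FOLLOW(T)
In A → A * T: A is followed by '*' T, add FIRST('*' T) \ {ε} = { '*' }

The FOLLOW sets referred to above (computed the same way, to a fixed point):
  FOLLOW(T) = { $, ')', '*' }

Taking the union: FOLLOW(A) = { $, ')', '*' }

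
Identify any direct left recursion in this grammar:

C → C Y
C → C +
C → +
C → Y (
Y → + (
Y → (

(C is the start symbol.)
Direct left recursion occurs when N → N α for some non-terminal N (the right-hand side begins with the left-hand side itself).

C → C Y: LEFT RECURSIVE (starts with C)
C → C +: LEFT RECURSIVE (starts with C)
C → +: starts with '+'
C → Y (: starts with Y
Y → + (: starts with '+'
Y → (: starts with '('

The grammar has direct left recursion on: C.

Answer: Yes, C is left-recursive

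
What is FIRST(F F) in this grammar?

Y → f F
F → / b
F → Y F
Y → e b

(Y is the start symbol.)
{ '/', 'e', 'f' }

FIRST sets of the non-terminals involved (from the grammar, by fixed-point iteration):
  FIRST(F) = { '/', 'e', 'f' }

To compute FIRST(F F), process the symbols left to right:
Symbol F is a non-terminal. Add FIRST(F) \ {ε} = { '/', 'e', 'f' }
F is not nullable (ε ∉ FIRST(F)), so stop here.
FIRST(F F) = { '/', 'e', 'f' }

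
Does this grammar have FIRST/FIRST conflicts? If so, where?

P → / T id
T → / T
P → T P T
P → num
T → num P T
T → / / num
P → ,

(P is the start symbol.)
Yes. P → '/' T id / P → T P T on { '/' }; P → T P T / P → num on { 'num' }; T → '/' T / T → '/' '/' num on { '/' }

A FIRST/FIRST conflict occurs when two productions N → α and N → β for the same non-terminal have FIRST(α) ∩ FIRST(β) ≠ ∅ (with ε ∈ FIRST of a nullable right-hand side, so two nullable alternatives also conflict).

FIRST sets of the non-terminals at (or reachable through a nullable prefix from) the front of some alternative:
  FIRST(T) = { '/', 'num' }

Productions for P:
  P → / T id: FIRST = { '/' }
  P → T P T: FIRST = { '/', 'num' }
  P → num: FIRST = { 'num' }
  P → ,: FIRST = { ',' }
Productions for T:
  T → / T: FIRST = { '/' }
  T → num P T: FIRST = { 'num' }
  T → / / num: FIRST = { '/' }

Conflict for P: P → / T id and P → T P T
  Overlap: { '/' }
Conflict for P: P → T P T and P → num
  Overlap: { 'num' }
Conflict for T: T → / T and T → / / num
  Overlap: { '/' }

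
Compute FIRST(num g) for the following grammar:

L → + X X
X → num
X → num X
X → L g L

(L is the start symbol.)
To compute FIRST(num g), process the symbols left to right:
Symbol num is a terminal. Add 'num' and stop.
FIRST(num g) = { 'num' }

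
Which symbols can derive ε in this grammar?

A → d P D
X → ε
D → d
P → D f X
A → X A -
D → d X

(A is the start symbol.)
{ 'X' }

A non-terminal is nullable if it can derive ε (the empty string): either it has an ε-production, or it has a production whose right-hand side consists entirely of nullable non-terminals.

ε-productions: X → ε
So X is immediately nullable.
No further non-terminal can be added: every production for the remaining non-terminals contains a terminal or a non-nullable non-terminal.
Nullable = { 'X' }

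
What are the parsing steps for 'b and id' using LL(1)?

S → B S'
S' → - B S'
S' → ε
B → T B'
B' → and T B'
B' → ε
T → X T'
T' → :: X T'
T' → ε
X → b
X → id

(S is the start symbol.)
LL(1) parsing maintains a stack (initially the start symbol over $) and the input. At each step: if the stack top is a terminal, match it against the current input token; if it is a non-terminal N, replace it with the RHS of M[N, lookahead] (the unique production whose predict set contains the lookahead).

Stack is shown with the top on the left.

Stack          Input       Action
---------------------------------
S $            b and id $  output S → B S'
B S' $         b and id $  output B → T B'
T B' S' $      b and id $  output T → X T'
X T' B' S' $   b and id $  output X → b
b T' B' S' $   b and id $  match 'b'
T' B' S' $     and id $    output T' → ε
B' S' $        and id $    output B' → and T B'
and T B' S' $  and id $    match 'and'
T B' S' $      id $        output T → X T'
X T' B' S' $   id $        output X → id
id T' B' S' $  id $        match 'id'
T' B' S' $     $           output T' → ε
B' S' $        $           output B' → ε
S' $           $           output S' → ε
$              $           accept

The string is accepted.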